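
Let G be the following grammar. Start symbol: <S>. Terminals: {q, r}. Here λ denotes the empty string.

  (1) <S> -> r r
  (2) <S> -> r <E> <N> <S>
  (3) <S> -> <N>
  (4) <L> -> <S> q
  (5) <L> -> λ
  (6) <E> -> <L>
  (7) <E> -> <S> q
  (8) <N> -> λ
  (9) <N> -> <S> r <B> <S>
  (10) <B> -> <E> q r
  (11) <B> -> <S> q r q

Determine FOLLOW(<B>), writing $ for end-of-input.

{$, q, r}

FIRST(<S>) = {λ, r}  (via <N>)
FIRST(<L>) = {λ, q, r}  (via <S> q)
FIRST(<N>) = {λ, r}  (via <S> r <B> <S>)
FIRST(<E>) = {λ, q, r}  (via <L>, <S> q)
FIRST(<B>) = {q, r}  (via <E> q r, <S> q r q)
FOLLOW(<S>) includes $ since <S> is the start symbol.
FOLLOW(<S>): in <S>->r <E> <N> <S>, the suffix after <S> is empty (adds nothing new); in <L>-><S> q, <S> is followed by q with FIRST {q}; in <E>-><S> q, <S> is followed by q with FIRST {q}; in <N>-><S> r <B> <S> (occurrence 1), <S> is followed by r <B> <S> with FIRST {r}; in <N>-><S> r <B> <S> (occurrence 2), the suffix after <S> is empty, so FOLLOW(<S>) ⊇ FOLLOW(<N>) = {$, q, r}; in <B>-><S> q r q, <S> is followed by q r q with FIRST {q}. Thus FOLLOW(<S>) = {$, q, r}.
FOLLOW(<E>): in <S>->r <E> <N> <S>, <E> is followed by <N> <S> with FIRST {λ, r}; in <S>->r <E> <N> <S>, the suffix after <E> is nullable, so FOLLOW(<E>) ⊇ FOLLOW(<S>) = {$, q, r}; in <B>-><E> q r, <E> is followed by q r with FIRST {q}. Thus FOLLOW(<E>) = {$, q, r}.
FOLLOW(<L>): in <E>-><L>, the suffix after <L> is empty, so FOLLOW(<L>) ⊇ FOLLOW(<E>) = {$, q, r}. Thus FOLLOW(<L>) = {$, q, r}.
FOLLOW(<N>): in <S>->r <E> <N> <S>, <N> is followed by <S> with FIRST {λ, r}; in <S>->r <E> <N> <S>, the suffix after <N> is nullable, so FOLLOW(<N>) ⊇ FOLLOW(<S>) = {$, q, r}; in <S>-><N>, the suffix after <N> is empty, so FOLLOW(<N>) ⊇ FOLLOW(<S>) = {$, q, r}. Thus FOLLOW(<N>) = {$, q, r}.
FOLLOW(<B>): in <N>-><S> r <B> <S>, <B> is followed by <S> with FIRST {λ, r}; in <N>-><S> r <B> <S>, the suffix after <B> is nullable, so FOLLOW(<B>) ⊇ FOLLOW(<N>) = {$, q, r}. Thus FOLLOW(<B>) = {$, q, r}.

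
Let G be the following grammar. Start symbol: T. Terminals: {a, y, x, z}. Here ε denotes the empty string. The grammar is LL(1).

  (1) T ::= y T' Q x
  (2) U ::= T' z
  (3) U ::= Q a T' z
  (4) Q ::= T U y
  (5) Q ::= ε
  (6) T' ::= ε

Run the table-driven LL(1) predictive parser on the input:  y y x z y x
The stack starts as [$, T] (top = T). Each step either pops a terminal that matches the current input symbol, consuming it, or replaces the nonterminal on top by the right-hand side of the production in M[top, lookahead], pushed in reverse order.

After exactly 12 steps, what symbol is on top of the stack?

y

      Stack             Input          Action
   1  $ T               y y x z y x $  expand T ::= y T' Q x
   2  $ x Q T' y        y y x z y x $  match y
   3  $ x Q T'          y x z y x $    expand T' ::= ε
   4  $ x Q             y x z y x $    expand Q ::= T U y
   5  $ x y U T         y x z y x $    expand T ::= y T' Q x
   6  $ x y U x Q T' y  y x z y x $    match y
   7  $ x y U x Q T'    x z y x $      expand T' ::= ε
   8  $ x y U x Q       x z y x $      expand Q ::= ε
   9  $ x y U x         x z y x $      match x
  10  $ x y U           z y x $        expand U ::= T' z
  11  $ x y z T'        z y x $        expand T' ::= ε
  12  $ x y z           z y x $        match z
Stack after step 12: $ x y (top = y).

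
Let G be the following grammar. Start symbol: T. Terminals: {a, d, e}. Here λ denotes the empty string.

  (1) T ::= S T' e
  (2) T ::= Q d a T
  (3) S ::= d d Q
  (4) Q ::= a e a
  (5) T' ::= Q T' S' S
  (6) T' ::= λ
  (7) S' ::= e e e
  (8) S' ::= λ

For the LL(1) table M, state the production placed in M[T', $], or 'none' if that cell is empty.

none

FIRST(S) = {d}
FIRST(Q) = {a}
FIRST(S') = {λ, e}
FIRST(T) = {a, d}  (via S T' e, Q d a T)
FIRST(T') = {λ, a}  (via Q T' S' S)
FOLLOW(T) includes $ since T is the start symbol.
FOLLOW(T'): in T::=S T' e, T' is followed by e with FIRST {e}; in T'::=Q T' S' S, T' is followed by S' S with FIRST {d, e}. Thus FOLLOW(T') = {d, e}.
For T' ::= Q T' S' S: FIRST(Q T' S' S) = {a}, so it goes in M[T', t] for t ∈ {a}.
For T' ::= λ: FIRST(λ) = {λ}, so it goes in M[T', t] for t ∈ {}; since λ ∈ FIRST, also for every t ∈ FOLLOW(T') = {d, e}.
None of these place a production in M[T', $].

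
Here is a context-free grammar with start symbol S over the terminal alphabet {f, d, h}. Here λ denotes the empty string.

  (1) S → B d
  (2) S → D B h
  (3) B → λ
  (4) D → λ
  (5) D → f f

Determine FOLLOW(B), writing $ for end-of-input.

{d, h}

FIRST(B): from B→λ we get {λ}. So FIRST(B) = {λ}.
FIRST(D): from D→λ we get {λ}; from D→f f we get {f}. So FIRST(D) = {λ, f}.
FIRST(S): from S→B d we get {d}; from S→D B h we get {f, h}. So FIRST(S) = {d, f, h}.
FOLLOW(S) includes $ since S is the start symbol.
FOLLOW(S): S appears on no right-hand side. Thus FOLLOW(S) = {$}.
FOLLOW(B): in S→B d, B is followed by d with FIRST {d}; in S→D B h, B is followed by h with FIRST {h}. Thus FOLLOW(B) = {d, h}.
FOLLOW(D): in S→D B h, D is followed by B h with FIRST {h}. Thus FOLLOW(D) = {h}.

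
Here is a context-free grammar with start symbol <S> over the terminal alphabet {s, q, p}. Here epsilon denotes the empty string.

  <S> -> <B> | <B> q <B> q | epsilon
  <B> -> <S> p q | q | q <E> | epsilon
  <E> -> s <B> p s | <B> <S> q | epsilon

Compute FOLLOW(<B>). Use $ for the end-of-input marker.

FIRST(<S>) = {epsilon, p, q}  (via <B>, <B> q <B> q)
FIRST(<B>) = {epsilon, p, q}  (via <S> p q)
FIRST(<E>) = {epsilon, p, q, s}  (via <B> <S> q)
FOLLOW(<S>) includes $ since <S> is the start symbol.
FOLLOW(<S>): in <B>-><S> p q, <S> is followed by p q with FIRST {p}; in <E>-><B> <S> q, <S> is followed by q with FIRST {q}. Thus FOLLOW(<S>) = {$, p, q}.
FOLLOW(<B>): in <S>-><B>, the suffix after <B> is empty, so FOLLOW(<B>) ⊇ FOLLOW(<S>) = {$, p, q}; in <S>-><B> q <B> q (occurrence 1), <B> is followed by q <B> q with FIRST {q}; in <S>-><B> q <B> q (occurrence 2), <B> is followed by q with FIRST {q}; in <E>->s <B> p s, <B> is followed by p s with FIRST {p}; in <E>-><B> <S> q, <B> is followed by <S> q with FIRST {p, q}. Thus FOLLOW(<B>) = {$, p, q}.
FOLLOW(<E>): in <B>->q <E>, the suffix after <E> is empty, so FOLLOW(<E>) ⊇ FOLLOW(<B>) = {$, p, q}. Thus FOLLOW(<E>) = {$, p, q}.

{$, p, q}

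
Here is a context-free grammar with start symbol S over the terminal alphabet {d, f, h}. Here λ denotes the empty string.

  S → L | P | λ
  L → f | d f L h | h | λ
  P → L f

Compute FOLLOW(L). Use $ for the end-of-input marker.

FIRST(L): from L→f we get {f}; from L→d f L h we get {d}; from L→h we get {h}; from L→λ we get {λ}. So FIRST(L) = {λ, d, f, h}.
FIRST(P): from P→L f we get {d, f, h}. So FIRST(P) = {d, f, h}.
FIRST(S): from S→L we get {λ, d, f, h}; from S→P we get {d, f, h}; from S→λ we get {λ}. So FIRST(S) = {λ, d, f, h}.
FOLLOW(S) includes $ since S is the start symbol.
FOLLOW(S): S appears on no right-hand side. Thus FOLLOW(S) = {$}.
FOLLOW(L): in S→L, the suffix after L is empty, so FOLLOW(L) ⊇ FOLLOW(S) = {$}; in L→d f L h, L is followed by h with FIRST {h}; in P→L f, L is followed by f with FIRST {f}. Thus FOLLOW(L) = {$, f, h}.
FOLLOW(P): in S→P, the suffix after P is empty, so FOLLOW(P) ⊇ FOLLOW(S) = {$}. Thus FOLLOW(P) = {$}.

{$, f, h}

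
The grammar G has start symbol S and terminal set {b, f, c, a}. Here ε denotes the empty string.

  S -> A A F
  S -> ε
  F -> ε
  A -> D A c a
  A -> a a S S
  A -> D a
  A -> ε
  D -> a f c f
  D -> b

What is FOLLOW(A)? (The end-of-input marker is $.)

FIRST(F): from F->ε we get {ε}. So FIRST(F) = {ε}.
FIRST(D): from D->a f c f we get {a}; from D->b we get {b}. So FIRST(D) = {a, b}.
FIRST(A): from A->D A c a we get {a, b}; from A->a a S S we get {a}; from A->D a we get {a, b}; from A->ε we get {ε}. So FIRST(A) = {ε, a, b}.
FIRST(S): from S->A A F we get {ε, a, b}; from S->ε we get {ε}. So FIRST(S) = {ε, a, b}.
FOLLOW(S) includes $ since S is the start symbol.
FOLLOW(D): in A->D A c a, D is followed by A c a with FIRST {a, b, c}; in A->D a, D is followed by a with FIRST {a}. Thus FOLLOW(D) = {a, b, c}.
FOLLOW(S): in A->a a S S (occurrence 1), S is followed by S with FIRST {ε, a, b}; in A->a a S S (occurrence 1), the suffix after S is nullable, so FOLLOW(S) ⊇ FOLLOW(A) = {$, a, b, c}; in A->a a S S (occurrence 2), the suffix after S is empty, so FOLLOW(S) ⊇ FOLLOW(A) = {$, a, b, c}. Thus FOLLOW(S) = {$, a, b, c}.
FOLLOW(F): in S->A A F, the suffix after F is empty, so FOLLOW(F) ⊇ FOLLOW(S) = {$, a, b, c}. Thus FOLLOW(F) = {$, a, b, c}.
FOLLOW(A): in S->A A F (occurrence 1), A is followed by A F with FIRST {ε, a, b}; in S->A A F (occurrence 1), the suffix after A is nullable, so FOLLOW(A) ⊇ FOLLOW(S) = {$, a, b, c}; in S->A A F (occurrence 2), A is followed by F with FIRST {ε}; in S->A A F (occurrence 2), the suffix after A is nullable, so FOLLOW(A) ⊇ FOLLOW(S) = {$, a, b, c}; in A->D A c a, A is followed by c a with FIRST {c}. Thus FOLLOW(A) = {$, a, b, c}.

{$, a, b, c}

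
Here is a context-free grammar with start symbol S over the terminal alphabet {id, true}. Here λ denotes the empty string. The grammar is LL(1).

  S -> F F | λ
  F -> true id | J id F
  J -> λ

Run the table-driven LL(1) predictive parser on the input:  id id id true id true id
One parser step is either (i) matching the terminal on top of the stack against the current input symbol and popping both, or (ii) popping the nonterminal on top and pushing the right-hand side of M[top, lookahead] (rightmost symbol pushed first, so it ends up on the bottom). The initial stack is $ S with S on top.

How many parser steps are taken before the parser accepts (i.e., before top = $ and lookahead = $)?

      Stack        Input                       Action
   1  $ S          id id id true id true id $  expand S -> F F
   2  $ F F        id id id true id true id $  expand F -> J id F
   3  $ F F id J   id id id true id true id $  expand J -> λ
   4  $ F F id     id id id true id true id $  match id
   5  $ F F        id id true id true id $     expand F -> J id F
   6  $ F F id J   id id true id true id $     expand J -> λ
   7  $ F F id     id id true id true id $     match id
   8  $ F F        id true id true id $        expand F -> J id F
   9  $ F F id J   id true id true id $        expand J -> λ
  10  $ F F id     id true id true id $        match id
  11  $ F F        true id true id $           expand F -> true id
  12  $ F id true  true id true id $           match true
  13  $ F id       id true id $                match id
  14  $ F          true id $                   expand F -> true id
  15  $ id true    true id $                   match true
  16  $ id         id $                        match id
Accept reached after 16 steps.

16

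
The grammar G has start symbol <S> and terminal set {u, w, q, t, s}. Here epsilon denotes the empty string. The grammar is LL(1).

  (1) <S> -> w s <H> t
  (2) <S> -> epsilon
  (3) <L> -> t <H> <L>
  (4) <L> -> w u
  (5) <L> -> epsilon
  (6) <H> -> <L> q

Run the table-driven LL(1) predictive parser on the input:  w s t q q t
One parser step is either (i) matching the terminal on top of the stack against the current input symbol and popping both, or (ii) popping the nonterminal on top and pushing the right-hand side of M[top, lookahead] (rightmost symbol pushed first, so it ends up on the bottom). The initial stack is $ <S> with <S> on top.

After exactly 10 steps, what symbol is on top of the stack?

step 1: stack=$ <S>  input=w s t q q t $  — expand <S> -> w s <H> t
step 2: stack=$ t <H> s w  input=w s t q q t $  — match w
step 3: stack=$ t <H> s  input=s t q q t $  — match s
step 4: stack=$ t <H>  input=t q q t $  — expand <H> -> <L> q
step 5: stack=$ t q <L>  input=t q q t $  — expand <L> -> t <H> <L>
step 6: stack=$ t q <L> <H> t  input=t q q t $  — match t
step 7: stack=$ t q <L> <H>  input=q q t $  — expand <H> -> <L> q
step 8: stack=$ t q <L> q <L>  input=q q t $  — expand <L> -> epsilon
step 9: stack=$ t q <L> q  input=q q t $  — match q
step 10: stack=$ t q <L>  input=q t $  — expand <L> -> epsilon
Stack after step 10: $ t q (top = q).

q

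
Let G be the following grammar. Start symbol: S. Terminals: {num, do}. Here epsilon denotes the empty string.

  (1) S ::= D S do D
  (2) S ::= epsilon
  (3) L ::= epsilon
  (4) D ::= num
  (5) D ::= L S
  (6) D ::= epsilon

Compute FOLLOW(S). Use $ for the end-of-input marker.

{$, do, num}

FIRST(L) = {epsilon}
FIRST(S) = {epsilon, do, num}  (via D S do D)
FIRST(D) = {epsilon, do, num}  (via L S)
FOLLOW(S) includes $ since S is the start symbol.
FOLLOW(S): in S::=D S do D, S is followed by do D with FIRST {do}; in D::=L S, the suffix after S is empty, so FOLLOW(S) ⊇ FOLLOW(D) = {$, do, num}. Thus FOLLOW(S) = {$, do, num}.
FOLLOW(D): in S::=D S do D (occurrence 1), D is followed by S do D with FIRST {do, num}; in S::=D S do D (occurrence 2), the suffix after D is empty, so FOLLOW(D) ⊇ FOLLOW(S) = {$, do, num}. Thus FOLLOW(D) = {$, do, num}.
FOLLOW(L): in D::=L S, L is followed by S with FIRST {epsilon, do, num}; in D::=L S, the suffix after L is nullable, so FOLLOW(L) ⊇ FOLLOW(D) = {$, do, num}. Thus FOLLOW(L) = {$, do, num}.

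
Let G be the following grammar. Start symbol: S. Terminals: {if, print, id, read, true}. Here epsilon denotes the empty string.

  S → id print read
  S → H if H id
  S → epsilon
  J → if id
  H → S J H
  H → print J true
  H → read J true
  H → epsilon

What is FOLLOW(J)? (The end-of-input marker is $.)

{id, if, print, read, true}

FIRST(J) = {if}
FIRST(S) = {epsilon, id, if, print, read}  (via H if H id)
FIRST(H) = {epsilon, id, if, print, read}  (via S J H)
FOLLOW(S) includes $ since S is the start symbol.
FOLLOW(S): in H→S J H, S is followed by J H with FIRST {if}. Thus FOLLOW(S) = {$, if}.
FOLLOW(H): in S→H if H id (occurrence 1), H is followed by if H id with FIRST {if}; in S→H if H id (occurrence 2), H is followed by id with FIRST {id}; in H→S J H, the suffix after H is empty (adds nothing new). Thus FOLLOW(H) = {id, if}.
FOLLOW(J): in H→S J H, J is followed by H with FIRST {epsilon, id, if, print, read}; in H→S J H, the suffix after J is nullable, so FOLLOW(J) ⊇ FOLLOW(H) = {id, if}; in H→print J true, J is followed by true with FIRST {true}; in H→read J true, J is followed by true with FIRST {true}. Thus FOLLOW(J) = {id, if, print, read, true}.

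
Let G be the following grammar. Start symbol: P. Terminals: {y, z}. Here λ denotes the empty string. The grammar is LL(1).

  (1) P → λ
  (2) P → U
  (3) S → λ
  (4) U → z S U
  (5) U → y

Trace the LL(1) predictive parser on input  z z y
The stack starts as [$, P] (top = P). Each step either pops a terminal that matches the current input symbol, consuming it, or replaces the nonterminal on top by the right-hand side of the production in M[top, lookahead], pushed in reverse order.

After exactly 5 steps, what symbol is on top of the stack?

step 1: stack=$ P  input=z z y $  — expand P → U
step 2: stack=$ U  input=z z y $  — expand U → z S U
step 3: stack=$ U S z  input=z z y $  — match z
step 4: stack=$ U S  input=z y $  — expand S → λ
step 5: stack=$ U  input=z y $  — expand U → z S U
Stack after step 5: $ U S z (top = z).

z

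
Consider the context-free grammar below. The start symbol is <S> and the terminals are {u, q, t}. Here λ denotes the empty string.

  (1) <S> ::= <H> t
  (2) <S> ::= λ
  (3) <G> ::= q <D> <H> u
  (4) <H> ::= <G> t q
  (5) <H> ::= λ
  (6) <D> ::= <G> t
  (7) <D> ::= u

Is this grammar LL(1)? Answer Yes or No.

FIRST(<S>) = {λ, q, t}
FIRST(<G>) = {q}
FIRST(<H>) = {λ, q}
FIRST(<D>) = {q, u}
FOLLOW(<S>) = {$}
FOLLOW(<G>) = {t}
FOLLOW(<H>) = {t, u}
FOLLOW(<D>) = {q, u}
Each cell of M receives at most one production.

Yes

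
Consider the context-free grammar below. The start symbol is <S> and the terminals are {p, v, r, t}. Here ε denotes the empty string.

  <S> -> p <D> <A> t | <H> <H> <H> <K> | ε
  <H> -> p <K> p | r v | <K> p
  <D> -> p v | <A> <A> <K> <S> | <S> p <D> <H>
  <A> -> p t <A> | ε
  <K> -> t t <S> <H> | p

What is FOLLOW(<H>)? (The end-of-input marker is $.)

{$, p, r, t}

FIRST(<A>): from <A>->p t <A> we get {p}; from <A>->ε we get {ε}. So FIRST(<A>) = {ε, p}.
FIRST(<K>): from <K>->t t <S> <H> we get {t}; from <K>->p we get {p}. So FIRST(<K>) = {p, t}.
FIRST(<H>): from <H>->p <K> p we get {p}; from <H>->r v we get {r}; from <H>-><K> p we get {p, t}. So FIRST(<H>) = {p, r, t}.
FIRST(<S>): from <S>->p <D> <A> t we get {p}; from <S>-><H> <H> <H> <K> we get {p, r, t}; from <S>->ε we get {ε}. So FIRST(<S>) = {ε, p, r, t}.
FIRST(<D>): from <D>->p v we get {p}; from <D>-><A> <A> <K> <S> we get {p, t}; from <D>-><S> p <D> <H> we get {p, r, t}. So FIRST(<D>) = {p, r, t}.
FOLLOW(<S>) includes $ since <S> is the start symbol.
FOLLOW(<D>): in <S>->p <D> <A> t, <D> is followed by <A> t with FIRST {p, t}; in <D>-><S> p <D> <H>, <D> is followed by <H> with FIRST {p, r, t}. Thus FOLLOW(<D>) = {p, r, t}.
FOLLOW(<S>): in <D>-><A> <A> <K> <S>, the suffix after <S> is empty, so FOLLOW(<S>) ⊇ FOLLOW(<D>) = {p, r, t}; in <D>-><S> p <D> <H>, <S> is followed by p <D> <H> with FIRST {p}; in <K>->t t <S> <H>, <S> is followed by <H> with FIRST {p, r, t}. Thus FOLLOW(<S>) = {$, p, r, t}.
FOLLOW(<A>): in <S>->p <D> <A> t, <A> is followed by t with FIRST {t}; in <D>-><A> <A> <K> <S> (occurrence 1), <A> is followed by <A> <K> <S> with FIRST {p, t}; in <D>-><A> <A> <K> <S> (occurrence 2), <A> is followed by <K> <S> with FIRST {p, t}; in <A>->p t <A>, the suffix after <A> is empty (adds nothing new). Thus FOLLOW(<A>) = {p, t}.
FOLLOW(<K>): in <S>-><H> <H> <H> <K>, the suffix after <K> is empty, so FOLLOW(<K>) ⊇ FOLLOW(<S>) = {$, p, r, t}; in <H>->p <K> p, <K> is followed by p with FIRST {p}; in <H>-><K> p, <K> is followed by p with FIRST {p}; in <D>-><A> <A> <K> <S>, <K> is followed by <S> with FIRST {ε, p, r, t}; in <D>-><A> <A> <K> <S>, the suffix after <K> is nullable, so FOLLOW(<K>) ⊇ FOLLOW(<D>) = {p, r, t}. Thus FOLLOW(<K>) = {$, p, r, t}.
FOLLOW(<H>): in <S>-><H> <H> <H> <K> (occurrence 1), <H> is followed by <H> <H> <K> with FIRST {p, r, t}; in <S>-><H> <H> <H> <K> (occurrence 2), <H> is followed by <H> <K> with FIRST {p, r, t}; in <S>-><H> <H> <H> <K> (occurrence 3), <H> is followed by <K> with FIRST {p, t}; in <D>-><S> p <D> <H>, the suffix after <H> is empty, so FOLLOW(<H>) ⊇ FOLLOW(<D>) = {p, r, t}; in <K>->t t <S> <H>, the suffix after <H> is empty, so FOLLOW(<H>) ⊇ FOLLOW(<K>) = {$, p, r, t}. Thus FOLLOW(<H>) = {$, p, r, t}.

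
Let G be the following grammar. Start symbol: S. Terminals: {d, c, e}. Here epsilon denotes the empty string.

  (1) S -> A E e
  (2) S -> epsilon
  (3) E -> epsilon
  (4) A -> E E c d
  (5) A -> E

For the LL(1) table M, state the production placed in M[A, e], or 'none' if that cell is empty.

A -> E

FIRST(E): from E->epsilon we get {epsilon}. So FIRST(E) = {epsilon}.
FIRST(A): from A->E E c d we get {c}; from A->E we get {epsilon}. So FIRST(A) = {epsilon, c}.
FIRST(S): from S->A E e we get {c, e}; from S->epsilon we get {epsilon}. So FIRST(S) = {epsilon, c, e}.
FOLLOW(S) includes $ since S is the start symbol.
FOLLOW(A): in S->A E e, A is followed by E e with FIRST {e}. Thus FOLLOW(A) = {e}.
For A -> E E c d: FIRST(E E c d) = {c}, so it goes in M[A, t] for t ∈ {c}.
For A -> E: FIRST(E) = {epsilon}, so it goes in M[A, t] for t ∈ {}; since epsilon ∈ FIRST, also for every t ∈ FOLLOW(A) = {e}.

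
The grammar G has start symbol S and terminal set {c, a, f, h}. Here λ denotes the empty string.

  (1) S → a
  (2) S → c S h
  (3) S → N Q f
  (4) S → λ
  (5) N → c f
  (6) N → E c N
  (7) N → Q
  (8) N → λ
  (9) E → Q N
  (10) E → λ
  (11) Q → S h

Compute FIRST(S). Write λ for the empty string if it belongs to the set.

{λ, a, c, h}

FIRST(S): from S→a we get {a}; from S→c S h we get {c}; from S→N Q f we get {a, c, h}; from S→λ we get {λ}. So FIRST(S) = {λ, a, c, h}.
FIRST(Q): from Q→S h we get {a, c, h}. So FIRST(Q) = {a, c, h}.
FIRST(E): from E→Q N we get {a, c, h}; from E→λ we get {λ}. So FIRST(E) = {λ, a, c, h}.
FIRST(N): from N→c f we get {c}; from N→E c N we get {a, c, h}; from N→Q we get {a, c, h}; from N→λ we get {λ}. So FIRST(N) = {λ, a, c, h}.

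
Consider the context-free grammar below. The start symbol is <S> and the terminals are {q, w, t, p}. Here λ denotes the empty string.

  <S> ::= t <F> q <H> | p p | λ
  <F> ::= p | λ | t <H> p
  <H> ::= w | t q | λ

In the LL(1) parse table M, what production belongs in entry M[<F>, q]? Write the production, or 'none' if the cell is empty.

FIRST(<S>) = {λ, p, t}
FIRST(<F>) = {λ, p, t}
FIRST(<H>) = {λ, t, w}
FOLLOW(<S>) includes $ since <S> is the start symbol.
FOLLOW(<F>): in <S>::=t <F> q <H>, <F> is followed by q <H> with FIRST {q}. Thus FOLLOW(<F>) = {q}.
For <F> ::= p: FIRST(p) = {p}, so it goes in M[<F>, t] for t ∈ {p}.
For <F> ::= λ: FIRST(λ) = {λ}, so it goes in M[<F>, t] for t ∈ {}; since λ ∈ FIRST, also for every t ∈ FOLLOW(<F>) = {q}.
For <F> ::= t <H> p: FIRST(t <H> p) = {t}, so it goes in M[<F>, t] for t ∈ {t}.

<F> ::= λ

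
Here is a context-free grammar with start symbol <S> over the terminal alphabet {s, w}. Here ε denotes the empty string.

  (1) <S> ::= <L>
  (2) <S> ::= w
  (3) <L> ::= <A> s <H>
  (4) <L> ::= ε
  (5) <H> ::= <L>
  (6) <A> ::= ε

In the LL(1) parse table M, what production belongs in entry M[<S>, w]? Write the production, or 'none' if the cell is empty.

<S> ::= w

FIRST(<A>) = {ε}
FIRST(<L>) = {ε, s}  (via <A> s <H>)
FIRST(<S>) = {ε, s, w}  (via <L>)
FIRST(<H>) = {ε, s}  (via <L>)
FOLLOW(<S>) includes $ since <S> is the start symbol.
FOLLOW(<S>): <S> appears on no right-hand side. Thus FOLLOW(<S>) = {$}.
For <S> ::= <L>: FIRST(<L>) = {ε, s}, so it goes in M[<S>, t] for t ∈ {s}; since ε ∈ FIRST, also for every t ∈ FOLLOW(<S>) = {$}.
For <S> ::= w: FIRST(w) = {w}, so it goes in M[<S>, t] for t ∈ {w}.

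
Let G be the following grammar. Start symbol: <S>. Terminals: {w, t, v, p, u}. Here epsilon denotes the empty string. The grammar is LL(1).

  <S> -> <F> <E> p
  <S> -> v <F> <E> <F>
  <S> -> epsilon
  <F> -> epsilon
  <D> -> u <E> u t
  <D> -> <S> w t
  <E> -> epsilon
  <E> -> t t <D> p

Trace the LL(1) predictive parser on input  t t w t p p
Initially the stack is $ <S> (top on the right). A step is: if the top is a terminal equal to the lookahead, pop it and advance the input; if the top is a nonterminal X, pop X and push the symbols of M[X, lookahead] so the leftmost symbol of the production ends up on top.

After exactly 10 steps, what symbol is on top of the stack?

p

step 1: stack=$ <S>  input=t t w t p p $  — expand <S> -> <F> <E> p
step 2: stack=$ p <E> <F>  input=t t w t p p $  — expand <F> -> epsilon
step 3: stack=$ p <E>  input=t t w t p p $  — expand <E> -> t t <D> p
step 4: stack=$ p p <D> t t  input=t t w t p p $  — match t
step 5: stack=$ p p <D> t  input=t w t p p $  — match t
step 6: stack=$ p p <D>  input=w t p p $  — expand <D> -> <S> w t
step 7: stack=$ p p t w <S>  input=w t p p $  — expand <S> -> epsilon
step 8: stack=$ p p t w  input=w t p p $  — match w
step 9: stack=$ p p t  input=t p p $  — match t
step 10: stack=$ p p  input=p p $  — match p
Stack after step 10: $ p (top = p).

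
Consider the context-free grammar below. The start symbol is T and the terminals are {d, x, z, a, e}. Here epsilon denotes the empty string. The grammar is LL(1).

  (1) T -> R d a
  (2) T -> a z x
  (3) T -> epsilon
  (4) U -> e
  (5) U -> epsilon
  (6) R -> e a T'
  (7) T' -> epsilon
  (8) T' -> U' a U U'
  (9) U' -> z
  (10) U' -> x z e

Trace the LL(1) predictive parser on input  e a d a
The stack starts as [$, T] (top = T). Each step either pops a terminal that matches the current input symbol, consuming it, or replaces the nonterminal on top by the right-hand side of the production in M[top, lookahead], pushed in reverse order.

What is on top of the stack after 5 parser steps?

     Stack         Input      Action
  1  $ T           e a d a $  expand T -> R d a
  2  $ a d R       e a d a $  expand R -> e a T'
  3  $ a d T' a e  e a d a $  match e
  4  $ a d T' a    a d a $    match a
  5  $ a d T'      d a $      expand T' -> epsilon
Stack after step 5: $ a d (top = d).

d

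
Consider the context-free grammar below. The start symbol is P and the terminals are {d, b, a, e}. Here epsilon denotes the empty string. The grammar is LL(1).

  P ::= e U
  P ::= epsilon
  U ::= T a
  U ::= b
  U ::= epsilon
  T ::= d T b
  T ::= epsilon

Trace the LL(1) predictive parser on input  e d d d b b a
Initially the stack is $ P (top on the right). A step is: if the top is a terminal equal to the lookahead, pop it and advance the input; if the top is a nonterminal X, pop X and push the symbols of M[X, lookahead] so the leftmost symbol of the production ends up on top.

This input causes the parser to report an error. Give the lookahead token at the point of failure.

a

      Stack          Input            Action
   1  $ P            e d d d b b a $  expand P ::= e U
   2  $ U e          e d d d b b a $  match e
   3  $ U            d d d b b a $    expand U ::= T a
   4  $ a T          d d d b b a $    expand T ::= d T b
   5  $ a b T d      d d d b b a $    match d
   6  $ a b T        d d b b a $      expand T ::= d T b
   7  $ a b b T d    d d b b a $      match d
   8  $ a b b T      d b b a $        expand T ::= d T b
   9  $ a b b b T d  d b b a $        match d
  10  $ a b b b T    b b a $          expand T ::= epsilon
  11  $ a b b b      b b a $          match b
  12  $ a b b        b a $            match b
  13  $ a b          a $              error: top is terminal b but lookahead is a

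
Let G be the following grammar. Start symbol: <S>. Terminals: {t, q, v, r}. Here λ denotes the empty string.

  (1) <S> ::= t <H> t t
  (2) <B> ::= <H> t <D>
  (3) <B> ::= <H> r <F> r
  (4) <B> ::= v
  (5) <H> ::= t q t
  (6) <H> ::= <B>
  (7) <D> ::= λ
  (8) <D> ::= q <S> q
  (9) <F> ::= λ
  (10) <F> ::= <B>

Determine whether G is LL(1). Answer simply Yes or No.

FIRST(<S>) = {t}
FIRST(<B>) = {t, v}
FIRST(<H>) = {t, v}
FIRST(<D>) = {λ, q}
FIRST(<F>) = {λ, t, v}
FOLLOW(<S>) = {$, q}
FOLLOW(<B>) = {r, t}
FOLLOW(<H>) = {r, t}
FOLLOW(<D>) = {r, t}
FOLLOW(<F>) = {r}
Cell M[<B>, t] receives both <B> ::= <H> t <D> and <B> ::= <H> r <F> r — the grammar is not LL(1).

No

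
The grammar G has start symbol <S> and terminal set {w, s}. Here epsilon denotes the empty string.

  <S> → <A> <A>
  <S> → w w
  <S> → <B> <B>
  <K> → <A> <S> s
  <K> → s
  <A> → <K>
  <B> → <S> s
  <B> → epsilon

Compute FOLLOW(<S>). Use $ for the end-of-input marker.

{$, s}

FIRST(<S>): from <S>→<A> <A> we get {s}; from <S>→w w we get {w}; from <S>→<B> <B> we get {epsilon, s, w}. So FIRST(<S>) = {epsilon, s, w}.
FIRST(<B>): from <B>→<S> s we get {s, w}; from <B>→epsilon we get {epsilon}. So FIRST(<B>) = {epsilon, s, w}.
FIRST(<K>): from <K>→<A> <S> s we get {s}; from <K>→s we get {s}. So FIRST(<K>) = {s}.
FIRST(<A>): from <A>→<K> we get {s}. So FIRST(<A>) = {s}.
FOLLOW(<S>) includes $ since <S> is the start symbol.
FOLLOW(<S>): in <K>→<A> <S> s, <S> is followed by s with FIRST {s}; in <B>→<S> s, <S> is followed by s with FIRST {s}. Thus FOLLOW(<S>) = {$, s}.
FOLLOW(<A>): in <S>→<A> <A> (occurrence 1), <A> is followed by <A> with FIRST {s}; in <S>→<A> <A> (occurrence 2), the suffix after <A> is empty, so FOLLOW(<A>) ⊇ FOLLOW(<S>) = {$, s}; in <K>→<A> <S> s, <A> is followed by <S> s with FIRST {s, w}. Thus FOLLOW(<A>) = {$, s, w}.
FOLLOW(<K>): in <A>→<K>, the suffix after <K> is empty, so FOLLOW(<K>) ⊇ FOLLOW(<A>) = {$, s, w}. Thus FOLLOW(<K>) = {$, s, w}.
FOLLOW(<B>): in <S>→<B> <B> (occurrence 1), <B> is followed by <B> with FIRST {epsilon, s, w}; in <S>→<B> <B> (occurrence 1), the suffix after <B> is nullable, so FOLLOW(<B>) ⊇ FOLLOW(<S>) = {$, s}; in <S>→<B> <B> (occurrence 2), the suffix after <B> is empty, so FOLLOW(<B>) ⊇ FOLLOW(<S>) = {$, s}. Thus FOLLOW(<B>) = {$, s, w}.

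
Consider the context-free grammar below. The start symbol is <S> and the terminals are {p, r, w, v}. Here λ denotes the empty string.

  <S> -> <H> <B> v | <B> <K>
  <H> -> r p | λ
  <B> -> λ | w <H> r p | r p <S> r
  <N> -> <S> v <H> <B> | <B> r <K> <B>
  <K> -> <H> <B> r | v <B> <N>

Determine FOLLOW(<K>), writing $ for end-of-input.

FIRST(<H>) = {λ, r}
FIRST(<B>) = {λ, r, w}
FIRST(<K>) = {r, v, w}  (via <H> <B> r)
FIRST(<S>) = {r, v, w}  (via <H> <B> v, <B> <K>)
FIRST(<N>) = {r, v, w}  (via <S> v <H> <B>, <B> r <K> <B>)
FOLLOW(<S>) includes $ since <S> is the start symbol.
FOLLOW(<S>): in <B>->r p <S> r, <S> is followed by r with FIRST {r}; in <N>-><S> v <H> <B>, <S> is followed by v <H> <B> with FIRST {v}. Thus FOLLOW(<S>) = {$, r, v}.
FOLLOW(<H>): in <S>-><H> <B> v, <H> is followed by <B> v with FIRST {r, v, w}; in <B>->w <H> r p, <H> is followed by r p with FIRST {r}; in <N>-><S> v <H> <B>, <H> is followed by <B> with FIRST {λ, r, w}; in <N>-><S> v <H> <B>, the suffix after <H> is nullable, so FOLLOW(<H>) ⊇ FOLLOW(<N>) = {$, r, v, w}; in <K>-><H> <B> r, <H> is followed by <B> r with FIRST {r, w}. Thus FOLLOW(<H>) = {$, r, v, w}.
FOLLOW(<B>): in <S>-><H> <B> v, <B> is followed by v with FIRST {v}; in <S>-><B> <K>, <B> is followed by <K> with FIRST {r, v, w}; in <N>-><S> v <H> <B>, the suffix after <B> is empty, so FOLLOW(<B>) ⊇ FOLLOW(<N>) = {$, r, v, w}; in <N>-><B> r <K> <B> (occurrence 1), <B> is followed by r <K> <B> with FIRST {r}; in <N>-><B> r <K> <B> (occurrence 2), the suffix after <B> is empty, so FOLLOW(<B>) ⊇ FOLLOW(<N>) = {$, r, v, w}; in <K>-><H> <B> r, <B> is followed by r with FIRST {r}; in <K>->v <B> <N>, <B> is followed by <N> with FIRST {r, v, w}. Thus FOLLOW(<B>) = {$, r, v, w}.
FOLLOW(<N>): in <K>->v <B> <N>, the suffix after <N> is empty, so FOLLOW(<N>) ⊇ FOLLOW(<K>) = {$, r, v, w}. Thus FOLLOW(<N>) = {$, r, v, w}.
FOLLOW(<K>): in <S>-><B> <K>, the suffix after <K> is empty, so FOLLOW(<K>) ⊇ FOLLOW(<S>) = {$, r, v}; in <N>-><B> r <K> <B>, <K> is followed by <B> with FIRST {λ, r, w}; in <N>-><B> r <K> <B>, the suffix after <K> is nullable, so FOLLOW(<K>) ⊇ FOLLOW(<N>) = {$, r, v, w}. Thus FOLLOW(<K>) = {$, r, v, w}.

{$, r, v, w}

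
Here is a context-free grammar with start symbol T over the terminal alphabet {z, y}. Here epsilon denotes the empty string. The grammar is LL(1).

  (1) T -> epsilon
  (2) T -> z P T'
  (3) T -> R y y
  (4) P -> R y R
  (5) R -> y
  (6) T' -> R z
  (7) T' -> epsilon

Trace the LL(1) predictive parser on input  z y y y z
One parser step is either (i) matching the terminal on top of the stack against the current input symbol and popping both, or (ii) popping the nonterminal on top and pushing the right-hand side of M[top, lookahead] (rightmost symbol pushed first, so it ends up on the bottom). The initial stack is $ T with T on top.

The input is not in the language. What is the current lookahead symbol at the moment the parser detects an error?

z

step 1: stack=$ T  input=z y y y z $  — expand T -> z P T'
step 2: stack=$ T' P z  input=z y y y z $  — match z
step 3: stack=$ T' P  input=y y y z $  — expand P -> R y R
step 4: stack=$ T' R y R  input=y y y z $  — expand R -> y
step 5: stack=$ T' R y y  input=y y y z $  — match y
step 6: stack=$ T' R y  input=y y z $  — match y
step 7: stack=$ T' R  input=y z $  — expand R -> y
step 8: stack=$ T' y  input=y z $  — match y
step 9: stack=$ T'  input=z $  — error: M[T', z] is empty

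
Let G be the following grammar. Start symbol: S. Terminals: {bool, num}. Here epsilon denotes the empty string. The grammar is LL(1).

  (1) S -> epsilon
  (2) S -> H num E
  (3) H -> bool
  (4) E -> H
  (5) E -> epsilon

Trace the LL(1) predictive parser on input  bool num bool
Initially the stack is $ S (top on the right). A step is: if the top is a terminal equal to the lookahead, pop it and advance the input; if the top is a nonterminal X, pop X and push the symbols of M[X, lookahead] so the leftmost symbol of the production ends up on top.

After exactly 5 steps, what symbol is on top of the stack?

H

step 1: stack=$ S  input=bool num bool $  — expand S -> H num E
step 2: stack=$ E num H  input=bool num bool $  — expand H -> bool
step 3: stack=$ E num bool  input=bool num bool $  — match bool
step 4: stack=$ E num  input=num bool $  — match num
step 5: stack=$ E  input=bool $  — expand E -> H
Stack after step 5: $ H (top = H).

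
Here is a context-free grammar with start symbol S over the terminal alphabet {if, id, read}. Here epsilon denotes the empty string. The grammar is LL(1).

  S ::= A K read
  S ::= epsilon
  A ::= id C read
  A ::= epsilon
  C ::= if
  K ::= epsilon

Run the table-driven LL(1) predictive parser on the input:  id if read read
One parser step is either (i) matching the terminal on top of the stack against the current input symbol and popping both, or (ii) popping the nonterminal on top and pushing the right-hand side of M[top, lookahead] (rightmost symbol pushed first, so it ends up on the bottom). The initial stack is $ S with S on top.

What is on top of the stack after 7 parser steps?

     Stack               Input              Action
  1  $ S                 id if read read $  expand S ::= A K read
  2  $ read K A          id if read read $  expand A ::= id C read
  3  $ read K read C id  id if read read $  match id
  4  $ read K read C     if read read $     expand C ::= if
  5  $ read K read if    if read read $     match if
  6  $ read K read       read read $        match read
  7  $ read K            read $             expand K ::= epsilon
Stack after step 7: $ read (top = read).

read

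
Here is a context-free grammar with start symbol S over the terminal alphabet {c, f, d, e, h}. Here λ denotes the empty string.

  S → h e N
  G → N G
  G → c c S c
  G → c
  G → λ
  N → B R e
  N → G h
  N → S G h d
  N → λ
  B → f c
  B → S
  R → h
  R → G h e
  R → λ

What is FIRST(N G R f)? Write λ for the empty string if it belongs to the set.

FIRST(S) = {h}
FIRST(B) = {f, h}  (via S)
FIRST(G) = {λ, c, f, h}  (via N G)
FIRST(N) = {λ, c, f, h}  (via B R e, G h, S G h d)
FIRST(R) = {λ, c, f, h}  (via G h e)
FIRST(N G R f): take FIRST of each symbol in turn, carrying on past any symbol whose FIRST contains λ; result {c, f, h}.

{c, f, h}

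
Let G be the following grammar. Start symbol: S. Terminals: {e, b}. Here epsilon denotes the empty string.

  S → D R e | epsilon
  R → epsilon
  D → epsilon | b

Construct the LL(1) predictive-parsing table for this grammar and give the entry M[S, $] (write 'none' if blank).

FIRST(R): from R→epsilon we get {epsilon}. So FIRST(R) = {epsilon}.
FIRST(D): from D→epsilon we get {epsilon}; from D→b we get {b}. So FIRST(D) = {epsilon, b}.
FIRST(S): from S→D R e we get {b, e}; from S→epsilon we get {epsilon}. So FIRST(S) = {epsilon, b, e}.
FOLLOW(S) includes $ since S is the start symbol.
FOLLOW(S): S appears on no right-hand side. Thus FOLLOW(S) = {$}.
For S → D R e: FIRST(D R e) = {b, e}, so it goes in M[S, t] for t ∈ {b, e}.
For S → epsilon: FIRST(epsilon) = {epsilon}, so it goes in M[S, t] for t ∈ {}; since epsilon ∈ FIRST, also for every t ∈ FOLLOW(S) = {$}.

S → epsilon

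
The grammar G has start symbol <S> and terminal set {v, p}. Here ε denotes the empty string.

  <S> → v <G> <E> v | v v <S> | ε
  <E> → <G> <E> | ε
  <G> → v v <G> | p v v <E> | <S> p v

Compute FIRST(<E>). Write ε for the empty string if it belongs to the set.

{ε, p, v}

FIRST(<S>): from <S>→v <G> <E> v we get {v}; from <S>→v v <S> we get {v}; from <S>→ε we get {ε}. So FIRST(<S>) = {ε, v}.
FIRST(<G>): from <G>→v v <G> we get {v}; from <G>→p v v <E> we get {p}; from <G>→<S> p v we get {p, v}. So FIRST(<G>) = {p, v}.
FIRST(<E>): from <E>→<G> <E> we get {p, v}; from <E>→ε we get {ε}. So FIRST(<E>) = {ε, p, v}.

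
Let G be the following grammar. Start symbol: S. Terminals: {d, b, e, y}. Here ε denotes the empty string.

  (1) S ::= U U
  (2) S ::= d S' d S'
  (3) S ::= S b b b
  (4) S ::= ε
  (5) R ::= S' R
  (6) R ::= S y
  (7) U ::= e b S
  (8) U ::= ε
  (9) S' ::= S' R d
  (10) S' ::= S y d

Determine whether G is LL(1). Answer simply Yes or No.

FIRST(S) = {ε, b, d, e}
FIRST(R) = {b, d, e, y}
FIRST(U) = {ε, e}
FIRST(S') = {b, d, e, y}
FOLLOW(S) = {$, b, e, y}
FOLLOW(R) = {d}
FOLLOW(U) = {$, b, e, y}
FOLLOW(S') = {$, b, d, e, y}
Cell M[R, b] receives both R ::= S' R and R ::= S y — the grammar is not LL(1).

No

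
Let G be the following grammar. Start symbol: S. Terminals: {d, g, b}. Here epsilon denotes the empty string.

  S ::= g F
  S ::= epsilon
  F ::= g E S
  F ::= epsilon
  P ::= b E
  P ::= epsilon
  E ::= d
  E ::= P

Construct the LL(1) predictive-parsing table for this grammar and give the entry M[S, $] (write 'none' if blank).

FIRST(S) = {epsilon, g}
FIRST(F) = {epsilon, g}
FIRST(P) = {epsilon, b}
FIRST(E) = {epsilon, b, d}  (via P)
FOLLOW(S) includes $ since S is the start symbol.
FOLLOW(S): in F::=g E S, the suffix after S is empty, so FOLLOW(S) ⊇ FOLLOW(F) = {$}. Thus FOLLOW(S) = {$}.
FOLLOW(F): in S::=g F, the suffix after F is empty, so FOLLOW(F) ⊇ FOLLOW(S) = {$}. Thus FOLLOW(F) = {$}.
For S ::= g F: FIRST(g F) = {g}, so it goes in M[S, t] for t ∈ {g}.
For S ::= epsilon: FIRST(epsilon) = {epsilon}, so it goes in M[S, t] for t ∈ {}; since epsilon ∈ FIRST, also for every t ∈ FOLLOW(S) = {$}.

S ::= epsilon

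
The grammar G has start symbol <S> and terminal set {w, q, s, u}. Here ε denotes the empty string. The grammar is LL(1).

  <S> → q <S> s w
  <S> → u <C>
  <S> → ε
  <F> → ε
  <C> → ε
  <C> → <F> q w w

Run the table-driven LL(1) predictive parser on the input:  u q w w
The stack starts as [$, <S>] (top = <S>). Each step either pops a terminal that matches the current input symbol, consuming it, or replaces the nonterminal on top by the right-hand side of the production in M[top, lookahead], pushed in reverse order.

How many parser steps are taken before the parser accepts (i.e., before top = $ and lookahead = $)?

step 1: stack=$ <S>  input=u q w w $  — expand <S> → u <C>
step 2: stack=$ <C> u  input=u q w w $  — match u
step 3: stack=$ <C>  input=q w w $  — expand <C> → <F> q w w
step 4: stack=$ w w q <F>  input=q w w $  — expand <F> → ε
step 5: stack=$ w w q  input=q w w $  — match q
step 6: stack=$ w w  input=w w $  — match w
step 7: stack=$ w  input=w $  — match w
Accept reached after 7 steps.

7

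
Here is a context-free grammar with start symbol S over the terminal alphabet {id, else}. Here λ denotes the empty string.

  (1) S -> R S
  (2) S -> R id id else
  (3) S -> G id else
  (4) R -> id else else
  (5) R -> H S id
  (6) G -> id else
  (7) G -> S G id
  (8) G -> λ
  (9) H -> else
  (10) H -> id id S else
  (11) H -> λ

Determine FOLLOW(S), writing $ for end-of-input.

FIRST(H) = {λ, else, id}
FIRST(S) = {else, id}  (via R S, R id id else, G id else)
FIRST(R) = {else, id}  (via H S id)
FIRST(G) = {λ, else, id}  (via S G id)
FOLLOW(S) includes $ since S is the start symbol.
FOLLOW(S): in S->R S, the suffix after S is empty (adds nothing new); in R->H S id, S is followed by id with FIRST {id}; in G->S G id, S is followed by G id with FIRST {else, id}; in H->id id S else, S is followed by else with FIRST {else}. Thus FOLLOW(S) = {$, else, id}.
FOLLOW(R): in S->R S, R is followed by S with FIRST {else, id}; in S->R id id else, R is followed by id id else with FIRST {id}. Thus FOLLOW(R) = {else, id}.
FOLLOW(G): in S->G id else, G is followed by id else with FIRST {id}; in G->S G id, G is followed by id with FIRST {id}. Thus FOLLOW(G) = {id}.
FOLLOW(H): in R->H S id, H is followed by S id with FIRST {else, id}. Thus FOLLOW(H) = {else, id}.

{$, else, id}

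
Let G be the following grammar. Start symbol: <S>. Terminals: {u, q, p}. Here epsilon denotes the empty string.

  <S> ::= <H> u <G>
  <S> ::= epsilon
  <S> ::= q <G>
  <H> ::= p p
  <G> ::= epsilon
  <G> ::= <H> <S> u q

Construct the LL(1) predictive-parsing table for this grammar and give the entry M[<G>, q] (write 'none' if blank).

none

FIRST(<H>) = {p}
FIRST(<S>) = {epsilon, p, q}  (via <H> u <G>)
FIRST(<G>) = {epsilon, p}  (via <H> <S> u q)
FOLLOW(<S>) includes $ since <S> is the start symbol.
FOLLOW(<S>): in <G>::=<H> <S> u q, <S> is followed by u q with FIRST {u}. Thus FOLLOW(<S>) = {$, u}.
FOLLOW(<G>): in <S>::=<H> u <G>, the suffix after <G> is empty, so FOLLOW(<G>) ⊇ FOLLOW(<S>) = {$, u}; in <S>::=q <G>, the suffix after <G> is empty, so FOLLOW(<G>) ⊇ FOLLOW(<S>) = {$, u}. Thus FOLLOW(<G>) = {$, u}.
For <G> ::= epsilon: FIRST(epsilon) = {epsilon}, so it goes in M[<G>, t] for t ∈ {}; since epsilon ∈ FIRST, also for every t ∈ FOLLOW(<G>) = {$, u}.
For <G> ::= <H> <S> u q: FIRST(<H> <S> u q) = {p}, so it goes in M[<G>, t] for t ∈ {p}.
None of these place a production in M[<G>, q].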